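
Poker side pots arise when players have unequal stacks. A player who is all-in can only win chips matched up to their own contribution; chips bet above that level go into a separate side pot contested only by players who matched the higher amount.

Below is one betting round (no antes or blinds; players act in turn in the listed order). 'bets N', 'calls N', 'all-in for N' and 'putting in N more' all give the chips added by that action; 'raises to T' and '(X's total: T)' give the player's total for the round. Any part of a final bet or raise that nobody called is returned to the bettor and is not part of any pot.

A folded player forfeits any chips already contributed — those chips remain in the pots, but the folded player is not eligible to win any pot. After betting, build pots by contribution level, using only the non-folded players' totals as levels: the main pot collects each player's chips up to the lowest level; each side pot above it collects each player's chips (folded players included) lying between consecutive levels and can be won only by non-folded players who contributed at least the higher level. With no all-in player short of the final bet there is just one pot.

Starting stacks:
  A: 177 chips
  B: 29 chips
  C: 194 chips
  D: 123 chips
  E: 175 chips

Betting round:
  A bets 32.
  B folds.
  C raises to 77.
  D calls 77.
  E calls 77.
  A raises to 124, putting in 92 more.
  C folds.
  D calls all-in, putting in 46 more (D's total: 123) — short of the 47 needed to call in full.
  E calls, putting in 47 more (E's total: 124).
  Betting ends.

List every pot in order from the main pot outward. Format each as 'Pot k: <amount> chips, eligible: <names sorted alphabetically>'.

Pot 1: 446 chips, eligible: A, D, E
Pot 2: 2 chips, eligible: A, E

Derivation:
Contributions: A=124, C=77, D=123, E=124
Folded: B, C
Pot levels (distinct totals of non-folded players): 123, 124
Layer 1-123: A 123 + C 77 + D 123 + E 123 = 446 chips; eligible A, D, E
Layer 124-124: 1 each from A, E = 1*2 = 2 chips; eligible A, E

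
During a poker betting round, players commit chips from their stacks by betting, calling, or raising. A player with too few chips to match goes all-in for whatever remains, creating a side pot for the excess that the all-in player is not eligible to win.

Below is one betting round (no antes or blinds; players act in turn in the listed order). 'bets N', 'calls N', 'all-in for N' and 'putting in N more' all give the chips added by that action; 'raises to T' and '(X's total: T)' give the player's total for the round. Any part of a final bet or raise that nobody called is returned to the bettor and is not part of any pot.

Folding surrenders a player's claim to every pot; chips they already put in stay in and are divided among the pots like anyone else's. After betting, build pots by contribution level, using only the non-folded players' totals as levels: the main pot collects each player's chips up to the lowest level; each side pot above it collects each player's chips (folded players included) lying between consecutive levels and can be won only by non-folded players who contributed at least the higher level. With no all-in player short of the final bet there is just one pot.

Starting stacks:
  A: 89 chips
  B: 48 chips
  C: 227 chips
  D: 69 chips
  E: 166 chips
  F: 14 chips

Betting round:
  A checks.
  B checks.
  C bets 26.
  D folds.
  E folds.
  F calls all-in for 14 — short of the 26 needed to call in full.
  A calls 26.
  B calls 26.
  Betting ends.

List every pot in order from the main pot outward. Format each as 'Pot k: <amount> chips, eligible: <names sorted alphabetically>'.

Contributions: A=26, B=26, C=26, F=14
Folded: D, E
Pot levels (distinct totals of non-folded players): 14, 26
Layer 1-14: 14 each from A, B, C, F = 14*4 = 56 chips; eligible A, B, C, F
Layer 15-26: 12 each from A, B, C = 12*3 = 36 chips; eligible A, B, C

Pot 1: 56 chips, eligible: A, B, C, F
Pot 2: 36 chips, eligible: A, B, C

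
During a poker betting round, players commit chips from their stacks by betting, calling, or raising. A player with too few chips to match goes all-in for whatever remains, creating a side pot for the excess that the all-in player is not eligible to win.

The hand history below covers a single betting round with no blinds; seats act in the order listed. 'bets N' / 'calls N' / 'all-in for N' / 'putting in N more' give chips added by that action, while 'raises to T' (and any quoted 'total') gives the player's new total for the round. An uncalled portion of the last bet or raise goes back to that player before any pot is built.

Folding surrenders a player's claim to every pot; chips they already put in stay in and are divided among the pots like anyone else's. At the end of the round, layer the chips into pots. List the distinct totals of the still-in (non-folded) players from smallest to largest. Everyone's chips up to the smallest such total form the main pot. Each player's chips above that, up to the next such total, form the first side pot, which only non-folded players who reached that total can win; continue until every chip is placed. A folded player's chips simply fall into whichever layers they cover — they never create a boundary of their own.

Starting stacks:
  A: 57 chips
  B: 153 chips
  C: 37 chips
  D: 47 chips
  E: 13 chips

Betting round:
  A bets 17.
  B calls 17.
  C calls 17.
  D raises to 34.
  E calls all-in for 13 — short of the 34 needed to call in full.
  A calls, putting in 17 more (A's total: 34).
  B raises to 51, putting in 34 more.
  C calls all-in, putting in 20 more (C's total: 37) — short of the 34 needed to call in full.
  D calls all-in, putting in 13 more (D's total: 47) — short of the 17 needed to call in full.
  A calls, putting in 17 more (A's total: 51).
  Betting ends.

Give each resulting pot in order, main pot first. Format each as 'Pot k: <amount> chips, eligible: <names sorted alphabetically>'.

Pot 1: 65 chips, eligible: A, B, C, D, E
Pot 2: 96 chips, eligible: A, B, C, D
Pot 3: 30 chips, eligible: A, B, D
Pot 4: 8 chips, eligible: A, B

Derivation:
Contributions: A=51, B=51, C=37, D=47, E=13
Pot levels (distinct totals of non-folded players): 13, 37, 47, 51
Layer 1-13: 13 each from A, B, C, D, E = 13*5 = 65 chips; eligible A, B, C, D, E
Layer 14-37: 24 each from A, B, C, D = 24*4 = 96 chips; eligible A, B, C, D
Layer 38-47: 10 each from A, B, D = 10*3 = 30 chips; eligible A, B, D
Layer 48-51: 4 each from A, B = 4*2 = 8 chips; eligible A, B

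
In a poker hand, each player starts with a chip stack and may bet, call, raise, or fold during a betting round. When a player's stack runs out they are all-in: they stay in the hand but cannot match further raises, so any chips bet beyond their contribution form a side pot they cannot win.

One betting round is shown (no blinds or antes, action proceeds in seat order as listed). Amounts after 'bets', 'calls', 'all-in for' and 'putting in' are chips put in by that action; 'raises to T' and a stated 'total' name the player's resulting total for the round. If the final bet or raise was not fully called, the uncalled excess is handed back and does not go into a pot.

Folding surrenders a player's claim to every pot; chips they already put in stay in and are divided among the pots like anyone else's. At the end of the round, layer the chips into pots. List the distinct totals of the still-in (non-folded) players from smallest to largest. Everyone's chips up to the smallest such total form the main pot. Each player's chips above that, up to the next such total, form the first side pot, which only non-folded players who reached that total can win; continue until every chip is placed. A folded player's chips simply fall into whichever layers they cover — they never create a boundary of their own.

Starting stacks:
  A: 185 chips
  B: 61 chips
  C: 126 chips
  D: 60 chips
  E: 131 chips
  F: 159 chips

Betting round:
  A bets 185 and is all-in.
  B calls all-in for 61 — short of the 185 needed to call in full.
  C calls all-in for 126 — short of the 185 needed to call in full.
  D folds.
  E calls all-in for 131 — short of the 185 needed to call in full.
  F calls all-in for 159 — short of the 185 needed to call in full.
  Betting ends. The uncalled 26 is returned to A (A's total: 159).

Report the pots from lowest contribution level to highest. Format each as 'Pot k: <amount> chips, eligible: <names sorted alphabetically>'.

Pot 1: 305 chips, eligible: A, B, C, E, F
Pot 2: 260 chips, eligible: A, C, E, F
Pot 3: 15 chips, eligible: A, E, F
Pot 4: 56 chips, eligible: A, F

Derivation:
Contributions (after 26 returned to A): A=159, B=61, C=126, E=131, F=159
Folded: D
Pot levels (distinct totals of non-folded players): 61, 126, 131, 159
Layer 1-61: 61 each from A, B, C, E, F = 61*5 = 305 chips; eligible A, B, C, E, F
Layer 62-126: 65 each from A, C, E, F = 65*4 = 260 chips; eligible A, C, E, F
Layer 127-131: 5 each from A, E, F = 5*3 = 15 chips; eligible A, E, F
Layer 132-159: 28 each from A, F = 28*2 = 56 chips; eligible A, F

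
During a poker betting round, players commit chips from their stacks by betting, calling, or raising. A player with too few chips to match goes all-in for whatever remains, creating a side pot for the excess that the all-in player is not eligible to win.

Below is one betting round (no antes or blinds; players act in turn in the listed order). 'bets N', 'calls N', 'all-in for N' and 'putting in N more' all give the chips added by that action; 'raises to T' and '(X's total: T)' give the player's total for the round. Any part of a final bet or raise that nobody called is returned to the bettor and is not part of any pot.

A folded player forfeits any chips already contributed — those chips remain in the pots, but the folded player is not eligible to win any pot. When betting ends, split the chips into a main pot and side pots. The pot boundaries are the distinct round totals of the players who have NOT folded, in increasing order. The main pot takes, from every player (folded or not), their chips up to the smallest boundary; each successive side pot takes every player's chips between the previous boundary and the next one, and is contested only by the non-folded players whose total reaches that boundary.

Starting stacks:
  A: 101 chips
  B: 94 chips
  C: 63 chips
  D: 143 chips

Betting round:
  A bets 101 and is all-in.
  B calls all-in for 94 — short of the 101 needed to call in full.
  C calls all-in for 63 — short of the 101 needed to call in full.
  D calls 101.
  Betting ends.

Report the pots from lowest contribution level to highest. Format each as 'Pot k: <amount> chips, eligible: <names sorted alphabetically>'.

Pot 1: 252 chips, eligible: A, B, C, D
Pot 2: 93 chips, eligible: A, B, D
Pot 3: 14 chips, eligible: A, D

Derivation:
Contributions: A=101, B=94, C=63, D=101
Pot levels (distinct totals of non-folded players): 63, 94, 101
Layer 1-63: 63 each from A, B, C, D = 63*4 = 252 chips; eligible A, B, C, D
Layer 64-94: 31 each from A, B, D = 31*3 = 93 chips; eligible A, B, D
Layer 95-101: 7 each from A, D = 7*2 = 14 chips; eligible A, D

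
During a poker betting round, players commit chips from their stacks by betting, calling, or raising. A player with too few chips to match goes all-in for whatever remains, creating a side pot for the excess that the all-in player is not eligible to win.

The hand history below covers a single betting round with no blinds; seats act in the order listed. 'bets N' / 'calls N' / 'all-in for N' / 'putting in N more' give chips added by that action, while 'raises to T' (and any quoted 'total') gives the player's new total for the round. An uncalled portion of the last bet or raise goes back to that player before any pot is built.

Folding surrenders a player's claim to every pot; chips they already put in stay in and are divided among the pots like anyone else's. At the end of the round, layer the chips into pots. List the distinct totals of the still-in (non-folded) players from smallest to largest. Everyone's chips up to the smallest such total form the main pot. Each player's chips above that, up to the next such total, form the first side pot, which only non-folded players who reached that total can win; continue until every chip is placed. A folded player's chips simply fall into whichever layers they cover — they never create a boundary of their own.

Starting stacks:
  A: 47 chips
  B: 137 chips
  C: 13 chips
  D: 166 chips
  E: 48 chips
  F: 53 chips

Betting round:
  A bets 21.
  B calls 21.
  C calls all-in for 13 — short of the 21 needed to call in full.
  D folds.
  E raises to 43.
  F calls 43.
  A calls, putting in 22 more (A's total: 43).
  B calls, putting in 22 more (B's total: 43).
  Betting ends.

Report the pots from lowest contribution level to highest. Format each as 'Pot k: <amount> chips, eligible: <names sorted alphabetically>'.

Contributions: A=43, B=43, C=13, E=43, F=43
Folded: D
Pot levels (distinct totals of non-folded players): 13, 43
Layer 1-13: 13 each from A, B, C, E, F = 13*5 = 65 chips; eligible A, B, C, E, F
Layer 14-43: 30 each from A, B, E, F = 30*4 = 120 chips; eligible A, B, E, F

Pot 1: 65 chips, eligible: A, B, C, E, F
Pot 2: 120 chips, eligible: A, B, E, F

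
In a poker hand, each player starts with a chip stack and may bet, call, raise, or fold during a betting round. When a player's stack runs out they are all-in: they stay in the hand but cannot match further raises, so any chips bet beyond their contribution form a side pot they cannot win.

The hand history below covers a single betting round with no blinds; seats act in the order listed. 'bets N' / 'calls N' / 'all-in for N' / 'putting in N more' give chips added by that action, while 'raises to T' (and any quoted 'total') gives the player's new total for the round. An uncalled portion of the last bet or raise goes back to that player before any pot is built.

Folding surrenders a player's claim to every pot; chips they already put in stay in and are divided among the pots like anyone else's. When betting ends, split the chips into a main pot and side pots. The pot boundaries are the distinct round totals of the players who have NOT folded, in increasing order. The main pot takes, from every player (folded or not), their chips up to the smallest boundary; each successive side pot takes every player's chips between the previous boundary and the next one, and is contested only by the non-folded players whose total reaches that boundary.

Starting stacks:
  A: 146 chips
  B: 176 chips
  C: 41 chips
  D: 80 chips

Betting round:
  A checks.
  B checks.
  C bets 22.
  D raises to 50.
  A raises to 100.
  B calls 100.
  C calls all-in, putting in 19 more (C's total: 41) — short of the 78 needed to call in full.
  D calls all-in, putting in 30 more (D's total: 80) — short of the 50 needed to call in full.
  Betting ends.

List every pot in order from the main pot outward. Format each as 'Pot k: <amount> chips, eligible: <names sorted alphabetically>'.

Contributions: A=100, B=100, C=41, D=80
Pot levels (distinct totals of non-folded players): 41, 80, 100
Layer 1-41: 41 each from A, B, C, D = 41*4 = 164 chips; eligible A, B, C, D
Layer 42-80: 39 each from A, B, D = 39*3 = 117 chips; eligible A, B, D
Layer 81-100: 20 each from A, B = 20*2 = 40 chips; eligible A, B

Pot 1: 164 chips, eligible: A, B, C, D
Pot 2: 117 chips, eligible: A, B, D
Pot 3: 40 chips, eligible: A, B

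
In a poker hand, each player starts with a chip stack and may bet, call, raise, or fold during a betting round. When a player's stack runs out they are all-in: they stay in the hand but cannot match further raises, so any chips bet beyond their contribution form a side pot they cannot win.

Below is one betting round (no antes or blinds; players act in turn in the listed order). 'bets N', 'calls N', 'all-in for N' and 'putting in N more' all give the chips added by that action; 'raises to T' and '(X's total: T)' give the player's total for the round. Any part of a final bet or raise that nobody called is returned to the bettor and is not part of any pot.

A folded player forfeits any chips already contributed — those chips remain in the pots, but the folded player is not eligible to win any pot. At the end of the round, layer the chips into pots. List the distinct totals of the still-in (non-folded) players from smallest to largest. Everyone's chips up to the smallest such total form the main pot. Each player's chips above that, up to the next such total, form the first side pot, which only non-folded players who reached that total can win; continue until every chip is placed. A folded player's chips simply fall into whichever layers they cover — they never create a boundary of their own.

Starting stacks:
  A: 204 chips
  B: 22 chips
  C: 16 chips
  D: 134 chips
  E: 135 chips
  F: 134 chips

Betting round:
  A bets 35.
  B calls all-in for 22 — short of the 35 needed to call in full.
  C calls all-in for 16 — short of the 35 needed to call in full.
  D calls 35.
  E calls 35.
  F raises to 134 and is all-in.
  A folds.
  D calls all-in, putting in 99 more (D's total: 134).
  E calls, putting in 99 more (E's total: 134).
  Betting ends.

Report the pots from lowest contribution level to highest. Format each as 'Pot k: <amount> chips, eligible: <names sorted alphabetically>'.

Contributions: A=35, B=22, C=16, D=134, E=134, F=134
Folded: A
Pot levels (distinct totals of non-folded players): 16, 22, 134
Layer 1-16: 16 each from A, B, C, D, E, F = 16*6 = 96 chips; eligible B, C, D, E, F
Layer 17-22: 6 each from A, B, D, E, F = 6*5 = 30 chips; eligible B, D, E, F
Layer 23-134: A 13 + D 112 + E 112 + F 112 = 349 chips; eligible D, E, F

Pot 1: 96 chips, eligible: B, C, D, E, F
Pot 2: 30 chips, eligible: B, D, E, F
Pot 3: 349 chips, eligible: D, E, F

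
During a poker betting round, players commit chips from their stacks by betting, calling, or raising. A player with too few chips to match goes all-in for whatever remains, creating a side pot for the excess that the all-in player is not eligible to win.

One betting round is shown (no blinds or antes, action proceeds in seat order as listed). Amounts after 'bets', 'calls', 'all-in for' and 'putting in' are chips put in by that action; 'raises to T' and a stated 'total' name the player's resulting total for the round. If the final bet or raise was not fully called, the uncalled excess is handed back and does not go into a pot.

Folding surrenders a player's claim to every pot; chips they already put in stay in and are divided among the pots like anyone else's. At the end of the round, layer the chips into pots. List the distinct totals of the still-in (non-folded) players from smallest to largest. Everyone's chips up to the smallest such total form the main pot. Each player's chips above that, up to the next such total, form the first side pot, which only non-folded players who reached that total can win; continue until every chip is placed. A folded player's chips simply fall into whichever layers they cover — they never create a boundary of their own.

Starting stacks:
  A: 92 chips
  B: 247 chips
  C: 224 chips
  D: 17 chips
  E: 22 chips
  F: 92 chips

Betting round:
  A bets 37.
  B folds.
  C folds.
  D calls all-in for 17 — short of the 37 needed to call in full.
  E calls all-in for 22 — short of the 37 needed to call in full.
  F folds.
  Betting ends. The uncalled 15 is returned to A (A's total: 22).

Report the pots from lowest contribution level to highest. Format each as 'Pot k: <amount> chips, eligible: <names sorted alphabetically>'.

Pot 1: 51 chips, eligible: A, D, E
Pot 2: 10 chips, eligible: A, E

Derivation:
Contributions (after 15 returned to A): A=22, D=17, E=22
Folded: B, C, F
Pot levels (distinct totals of non-folded players): 17, 22
Layer 1-17: 17 each from A, D, E = 17*3 = 51 chips; eligible A, D, E
Layer 18-22: 5 each from A, E = 5*2 = 10 chips; eligible A, E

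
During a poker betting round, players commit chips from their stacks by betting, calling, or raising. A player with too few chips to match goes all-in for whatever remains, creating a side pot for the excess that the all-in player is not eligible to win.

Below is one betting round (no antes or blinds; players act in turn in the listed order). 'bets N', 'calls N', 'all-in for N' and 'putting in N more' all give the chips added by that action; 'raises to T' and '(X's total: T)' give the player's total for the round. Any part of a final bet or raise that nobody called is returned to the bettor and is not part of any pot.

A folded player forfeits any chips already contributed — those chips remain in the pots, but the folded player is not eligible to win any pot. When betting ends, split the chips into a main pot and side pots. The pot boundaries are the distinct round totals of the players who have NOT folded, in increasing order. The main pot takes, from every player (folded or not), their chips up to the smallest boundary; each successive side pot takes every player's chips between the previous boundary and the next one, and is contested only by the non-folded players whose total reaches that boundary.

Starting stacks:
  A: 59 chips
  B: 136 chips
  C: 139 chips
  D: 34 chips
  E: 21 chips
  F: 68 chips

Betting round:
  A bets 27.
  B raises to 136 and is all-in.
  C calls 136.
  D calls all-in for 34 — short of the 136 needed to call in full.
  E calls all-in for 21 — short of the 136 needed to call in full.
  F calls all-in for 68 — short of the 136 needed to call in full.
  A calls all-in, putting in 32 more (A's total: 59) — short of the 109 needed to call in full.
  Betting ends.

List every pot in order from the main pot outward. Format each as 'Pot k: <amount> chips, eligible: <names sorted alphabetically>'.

Contributions: A=59, B=136, C=136, D=34, E=21, F=68
Pot levels (distinct totals of non-folded players): 21, 34, 59, 68, 136
Layer 1-21: 21 each from A, B, C, D, E, F = 21*6 = 126 chips; eligible A, B, C, D, E, F
Layer 22-34: 13 each from A, B, C, D, F = 13*5 = 65 chips; eligible A, B, C, D, F
Layer 35-59: 25 each from A, B, C, F = 25*4 = 100 chips; eligible A, B, C, F
Layer 60-68: 9 each from B, C, F = 9*3 = 27 chips; eligible B, C, F
Layer 69-136: 68 each from B, C = 68*2 = 136 chips; eligible B, C

Pot 1: 126 chips, eligible: A, B, C, D, E, F
Pot 2: 65 chips, eligible: A, B, C, D, F
Pot 3: 100 chips, eligible: A, B, C, F
Pot 4: 27 chips, eligible: B, C, F
Pot 5: 136 chips, eligible: B, C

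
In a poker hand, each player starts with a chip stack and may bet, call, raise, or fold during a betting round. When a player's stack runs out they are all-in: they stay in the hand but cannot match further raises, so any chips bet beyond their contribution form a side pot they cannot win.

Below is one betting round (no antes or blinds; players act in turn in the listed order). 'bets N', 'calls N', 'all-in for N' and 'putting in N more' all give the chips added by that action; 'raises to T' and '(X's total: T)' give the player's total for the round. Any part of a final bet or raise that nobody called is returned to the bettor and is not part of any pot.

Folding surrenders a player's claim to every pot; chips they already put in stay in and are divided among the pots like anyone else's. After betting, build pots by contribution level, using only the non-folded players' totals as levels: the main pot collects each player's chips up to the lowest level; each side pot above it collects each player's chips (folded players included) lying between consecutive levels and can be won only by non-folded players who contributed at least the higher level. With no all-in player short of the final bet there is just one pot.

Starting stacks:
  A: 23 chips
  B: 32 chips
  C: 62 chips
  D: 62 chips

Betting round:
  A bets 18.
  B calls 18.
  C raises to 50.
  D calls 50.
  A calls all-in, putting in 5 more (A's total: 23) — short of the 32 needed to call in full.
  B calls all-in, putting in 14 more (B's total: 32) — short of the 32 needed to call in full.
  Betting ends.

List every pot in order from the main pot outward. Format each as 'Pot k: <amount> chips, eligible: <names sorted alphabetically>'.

Pot 1: 92 chips, eligible: A, B, C, D
Pot 2: 27 chips, eligible: B, C, D
Pot 3: 36 chips, eligible: C, D

Derivation:
Contributions: A=23, B=32, C=50, D=50
Pot levels (distinct totals of non-folded players): 23, 32, 50
Layer 1-23: 23 each from A, B, C, D = 23*4 = 92 chips; eligible A, B, C, D
Layer 24-32: 9 each from B, C, D = 9*3 = 27 chips; eligible B, C, D
Layer 33-50: 18 each from C, D = 18*2 = 36 chips; eligible C, D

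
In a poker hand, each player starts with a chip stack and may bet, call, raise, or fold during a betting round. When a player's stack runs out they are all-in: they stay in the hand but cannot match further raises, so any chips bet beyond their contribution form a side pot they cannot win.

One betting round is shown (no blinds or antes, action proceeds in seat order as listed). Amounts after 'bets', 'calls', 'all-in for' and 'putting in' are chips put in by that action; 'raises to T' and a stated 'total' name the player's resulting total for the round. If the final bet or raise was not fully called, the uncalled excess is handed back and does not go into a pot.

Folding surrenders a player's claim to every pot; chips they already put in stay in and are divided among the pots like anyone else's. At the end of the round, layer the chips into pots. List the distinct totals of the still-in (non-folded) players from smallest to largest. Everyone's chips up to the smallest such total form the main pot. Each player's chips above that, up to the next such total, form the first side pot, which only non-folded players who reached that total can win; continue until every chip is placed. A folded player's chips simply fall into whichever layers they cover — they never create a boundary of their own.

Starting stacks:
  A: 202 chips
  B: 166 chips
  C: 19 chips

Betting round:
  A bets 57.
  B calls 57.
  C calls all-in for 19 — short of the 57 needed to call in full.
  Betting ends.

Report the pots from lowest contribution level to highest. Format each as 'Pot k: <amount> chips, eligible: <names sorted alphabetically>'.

Contributions: A=57, B=57, C=19
Pot levels (distinct totals of non-folded players): 19, 57
Layer 1-19: 19 each from A, B, C = 19*3 = 57 chips; eligible A, B, C
Layer 20-57: 38 each from A, B = 38*2 = 76 chips; eligible A, B

Pot 1: 57 chips, eligible: A, B, C
Pot 2: 76 chips, eligible: A, B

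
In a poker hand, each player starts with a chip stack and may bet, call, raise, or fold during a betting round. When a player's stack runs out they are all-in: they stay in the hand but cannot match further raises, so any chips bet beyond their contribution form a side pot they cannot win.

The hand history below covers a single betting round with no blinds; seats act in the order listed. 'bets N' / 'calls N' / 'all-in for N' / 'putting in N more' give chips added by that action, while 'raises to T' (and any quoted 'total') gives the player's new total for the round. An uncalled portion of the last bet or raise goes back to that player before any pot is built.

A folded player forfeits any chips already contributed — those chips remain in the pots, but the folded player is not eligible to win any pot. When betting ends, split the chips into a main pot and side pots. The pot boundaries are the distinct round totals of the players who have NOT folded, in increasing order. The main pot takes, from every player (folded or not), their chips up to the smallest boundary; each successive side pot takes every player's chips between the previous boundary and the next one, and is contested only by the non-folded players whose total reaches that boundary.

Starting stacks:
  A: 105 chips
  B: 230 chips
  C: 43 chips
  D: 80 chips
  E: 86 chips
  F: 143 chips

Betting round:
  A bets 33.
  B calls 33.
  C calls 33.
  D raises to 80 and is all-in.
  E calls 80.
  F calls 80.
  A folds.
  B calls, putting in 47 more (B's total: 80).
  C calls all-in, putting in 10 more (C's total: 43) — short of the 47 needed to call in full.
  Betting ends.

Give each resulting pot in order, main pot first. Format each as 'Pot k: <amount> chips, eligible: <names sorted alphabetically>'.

Contributions: A=33, B=80, C=43, D=80, E=80, F=80
Folded: A
Pot levels (distinct totals of non-folded players): 43, 80
Layer 1-43: A 33 + B 43 + C 43 + D 43 + E 43 + F 43 = 248 chips; eligible B, C, D, E, F
Layer 44-80: 37 each from B, D, E, F = 37*4 = 148 chips; eligible B, D, E, F

Pot 1: 248 chips, eligible: B, C, D, E, F
Pot 2: 148 chips, eligible: B, D, E, F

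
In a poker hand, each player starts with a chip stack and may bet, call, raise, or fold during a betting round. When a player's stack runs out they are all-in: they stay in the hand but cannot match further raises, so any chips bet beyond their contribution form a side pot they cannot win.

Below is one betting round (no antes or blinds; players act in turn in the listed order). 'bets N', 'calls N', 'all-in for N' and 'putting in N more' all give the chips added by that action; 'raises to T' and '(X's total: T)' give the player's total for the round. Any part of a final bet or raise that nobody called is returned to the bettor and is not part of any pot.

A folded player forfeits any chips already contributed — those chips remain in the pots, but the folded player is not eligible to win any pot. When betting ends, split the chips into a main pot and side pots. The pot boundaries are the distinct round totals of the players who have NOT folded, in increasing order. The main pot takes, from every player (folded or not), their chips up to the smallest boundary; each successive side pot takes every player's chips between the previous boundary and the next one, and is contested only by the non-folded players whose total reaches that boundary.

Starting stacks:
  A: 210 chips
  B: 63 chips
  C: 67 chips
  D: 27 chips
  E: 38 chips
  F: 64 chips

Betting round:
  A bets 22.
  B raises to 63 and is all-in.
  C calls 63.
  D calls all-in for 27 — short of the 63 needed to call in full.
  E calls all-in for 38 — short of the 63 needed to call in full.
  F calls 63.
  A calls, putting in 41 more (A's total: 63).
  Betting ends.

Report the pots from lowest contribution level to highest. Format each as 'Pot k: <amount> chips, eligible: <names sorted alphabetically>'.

Pot 1: 162 chips, eligible: A, B, C, D, E, F
Pot 2: 55 chips, eligible: A, B, C, E, F
Pot 3: 100 chips, eligible: A, B, C, F

Derivation:
Contributions: A=63, B=63, C=63, D=27, E=38, F=63
Pot levels (distinct totals of non-folded players): 27, 38, 63
Layer 1-27: 27 each from A, B, C, D, E, F = 27*6 = 162 chips; eligible A, B, C, D, E, F
Layer 28-38: 11 each from A, B, C, E, F = 11*5 = 55 chips; eligible A, B, C, E, F
Layer 39-63: 25 each from A, B, C, F = 25*4 = 100 chips; eligible A, B, C, F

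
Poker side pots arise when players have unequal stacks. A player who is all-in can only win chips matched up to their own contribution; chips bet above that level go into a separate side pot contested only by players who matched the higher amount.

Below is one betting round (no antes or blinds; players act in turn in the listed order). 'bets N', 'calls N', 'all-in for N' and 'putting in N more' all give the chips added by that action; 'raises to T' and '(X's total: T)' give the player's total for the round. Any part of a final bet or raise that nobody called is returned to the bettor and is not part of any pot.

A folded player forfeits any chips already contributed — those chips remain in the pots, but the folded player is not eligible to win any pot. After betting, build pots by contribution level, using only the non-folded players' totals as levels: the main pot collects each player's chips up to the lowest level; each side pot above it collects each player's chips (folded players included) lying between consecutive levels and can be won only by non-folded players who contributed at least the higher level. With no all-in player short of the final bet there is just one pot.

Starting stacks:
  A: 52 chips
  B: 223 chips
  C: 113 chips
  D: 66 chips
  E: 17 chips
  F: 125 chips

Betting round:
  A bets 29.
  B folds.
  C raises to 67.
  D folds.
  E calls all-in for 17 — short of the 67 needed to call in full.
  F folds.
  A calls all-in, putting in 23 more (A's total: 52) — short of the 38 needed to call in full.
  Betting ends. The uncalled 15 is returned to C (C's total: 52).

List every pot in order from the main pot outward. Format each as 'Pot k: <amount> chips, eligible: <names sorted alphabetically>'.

Pot 1: 51 chips, eligible: A, C, E
Pot 2: 70 chips, eligible: A, C

Derivation:
Contributions (after 15 returned to C): A=52, C=52, E=17
Folded: B, D, F
Pot levels (distinct totals of non-folded players): 17, 52
Layer 1-17: 17 each from A, C, E = 17*3 = 51 chips; eligible A, C, E
Layer 18-52: 35 each from A, C = 35*2 = 70 chips; eligible A, C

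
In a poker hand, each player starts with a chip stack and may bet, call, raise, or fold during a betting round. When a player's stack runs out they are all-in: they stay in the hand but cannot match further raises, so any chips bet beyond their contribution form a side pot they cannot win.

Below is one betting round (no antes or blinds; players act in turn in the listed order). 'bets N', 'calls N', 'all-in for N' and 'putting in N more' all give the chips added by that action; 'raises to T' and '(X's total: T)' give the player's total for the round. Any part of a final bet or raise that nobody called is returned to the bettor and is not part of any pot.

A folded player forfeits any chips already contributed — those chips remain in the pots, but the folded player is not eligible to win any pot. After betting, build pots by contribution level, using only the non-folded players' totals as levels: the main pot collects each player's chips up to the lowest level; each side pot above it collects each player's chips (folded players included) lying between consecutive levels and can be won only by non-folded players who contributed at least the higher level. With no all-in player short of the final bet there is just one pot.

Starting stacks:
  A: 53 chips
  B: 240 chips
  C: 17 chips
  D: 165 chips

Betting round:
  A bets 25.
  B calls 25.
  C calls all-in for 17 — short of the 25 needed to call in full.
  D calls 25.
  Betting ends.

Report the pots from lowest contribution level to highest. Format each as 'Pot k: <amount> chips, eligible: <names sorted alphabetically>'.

Contributions: A=25, B=25, C=17, D=25
Pot levels (distinct totals of non-folded players): 17, 25
Layer 1-17: 17 each from A, B, C, D = 17*4 = 68 chips; eligible A, B, C, D
Layer 18-25: 8 each from A, B, D = 8*3 = 24 chips; eligible A, B, D

Pot 1: 68 chips, eligible: A, B, C, D
Pot 2: 24 chips, eligible: A, B, D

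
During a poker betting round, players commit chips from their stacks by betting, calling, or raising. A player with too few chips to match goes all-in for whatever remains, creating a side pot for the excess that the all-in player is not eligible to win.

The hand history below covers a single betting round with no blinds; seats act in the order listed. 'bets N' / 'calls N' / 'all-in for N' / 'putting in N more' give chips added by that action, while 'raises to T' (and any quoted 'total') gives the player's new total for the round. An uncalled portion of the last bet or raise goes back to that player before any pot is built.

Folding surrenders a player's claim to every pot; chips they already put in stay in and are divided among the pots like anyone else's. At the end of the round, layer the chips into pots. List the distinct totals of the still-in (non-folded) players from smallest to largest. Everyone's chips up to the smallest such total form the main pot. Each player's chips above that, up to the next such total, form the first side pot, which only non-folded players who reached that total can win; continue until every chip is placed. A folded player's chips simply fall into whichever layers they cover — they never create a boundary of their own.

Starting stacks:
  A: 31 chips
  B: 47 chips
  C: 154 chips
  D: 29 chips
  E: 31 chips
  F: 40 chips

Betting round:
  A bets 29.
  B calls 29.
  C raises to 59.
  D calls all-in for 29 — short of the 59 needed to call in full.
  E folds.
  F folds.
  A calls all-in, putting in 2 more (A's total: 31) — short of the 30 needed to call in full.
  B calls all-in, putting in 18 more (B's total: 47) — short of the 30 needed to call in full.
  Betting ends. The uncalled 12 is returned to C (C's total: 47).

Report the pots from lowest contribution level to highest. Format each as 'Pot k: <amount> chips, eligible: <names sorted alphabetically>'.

Pot 1: 116 chips, eligible: A, B, C, D
Pot 2: 6 chips, eligible: A, B, C
Pot 3: 32 chips, eligible: B, C

Derivation:
Contributions (after 12 returned to C): A=31, B=47, C=47, D=29
Folded: E, F
Pot levels (distinct totals of non-folded players): 29, 31, 47
Layer 1-29: 29 each from A, B, C, D = 29*4 = 116 chips; eligible A, B, C, D
Layer 30-31: 2 each from A, B, C = 2*3 = 6 chips; eligible A, B, C
Layer 32-47: 16 each from B, C = 16*2 = 32 chips; eligible B, C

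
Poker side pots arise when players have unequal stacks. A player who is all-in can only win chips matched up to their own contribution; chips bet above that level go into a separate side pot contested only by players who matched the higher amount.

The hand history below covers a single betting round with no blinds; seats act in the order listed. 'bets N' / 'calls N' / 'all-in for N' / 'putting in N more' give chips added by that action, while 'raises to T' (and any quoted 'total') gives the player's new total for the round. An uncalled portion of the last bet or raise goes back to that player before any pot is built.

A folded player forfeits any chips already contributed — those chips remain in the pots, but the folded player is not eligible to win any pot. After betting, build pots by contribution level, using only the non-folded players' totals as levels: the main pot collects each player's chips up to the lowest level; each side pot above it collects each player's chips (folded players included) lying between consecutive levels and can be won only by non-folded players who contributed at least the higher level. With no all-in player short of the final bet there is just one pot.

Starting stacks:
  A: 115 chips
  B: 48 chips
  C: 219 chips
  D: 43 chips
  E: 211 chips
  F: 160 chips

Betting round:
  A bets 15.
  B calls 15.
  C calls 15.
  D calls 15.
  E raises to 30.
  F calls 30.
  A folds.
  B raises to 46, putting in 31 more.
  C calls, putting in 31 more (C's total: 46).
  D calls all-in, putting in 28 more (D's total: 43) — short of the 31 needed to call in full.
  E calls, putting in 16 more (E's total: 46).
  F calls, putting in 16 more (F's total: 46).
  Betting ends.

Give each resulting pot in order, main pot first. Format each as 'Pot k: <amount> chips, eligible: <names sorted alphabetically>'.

Contributions: A=15, B=46, C=46, D=43, E=46, F=46
Folded: A
Pot levels (distinct totals of non-folded players): 43, 46
Layer 1-43: A 15 + B 43 + C 43 + D 43 + E 43 + F 43 = 230 chips; eligible B, C, D, E, F
Layer 44-46: 3 each from B, C, E, F = 3*4 = 12 chips; eligible B, C, E, F

Pot 1: 230 chips, eligible: B, C, D, E, F
Pot 2: 12 chips, eligible: B, C, E, F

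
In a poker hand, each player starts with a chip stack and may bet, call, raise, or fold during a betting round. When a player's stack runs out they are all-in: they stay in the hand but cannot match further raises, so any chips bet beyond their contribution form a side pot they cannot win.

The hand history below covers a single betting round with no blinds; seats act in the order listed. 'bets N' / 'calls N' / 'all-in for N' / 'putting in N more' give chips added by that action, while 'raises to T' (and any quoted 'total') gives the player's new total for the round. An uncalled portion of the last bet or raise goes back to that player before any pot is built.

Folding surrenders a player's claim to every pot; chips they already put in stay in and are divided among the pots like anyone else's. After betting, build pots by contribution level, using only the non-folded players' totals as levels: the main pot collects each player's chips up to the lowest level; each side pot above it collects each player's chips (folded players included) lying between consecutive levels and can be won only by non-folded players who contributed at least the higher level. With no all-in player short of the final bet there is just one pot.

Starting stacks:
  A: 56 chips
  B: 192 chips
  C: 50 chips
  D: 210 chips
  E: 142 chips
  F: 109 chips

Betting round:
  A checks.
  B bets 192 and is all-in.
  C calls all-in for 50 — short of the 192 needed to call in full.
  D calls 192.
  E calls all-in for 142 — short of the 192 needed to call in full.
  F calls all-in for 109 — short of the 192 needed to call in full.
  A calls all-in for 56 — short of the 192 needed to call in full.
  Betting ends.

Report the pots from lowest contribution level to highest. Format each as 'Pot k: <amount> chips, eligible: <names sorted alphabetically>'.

Contributions: A=56, B=192, C=50, D=192, E=142, F=109
Pot levels (distinct totals of non-folded players): 50, 56, 109, 142, 192
Layer 1-50: 50 each from A, B, C, D, E, F = 50*6 = 300 chips; eligible A, B, C, D, E, F
Layer 51-56: 6 each from A, B, D, E, F = 6*5 = 30 chips; eligible A, B, D, E, F
Layer 57-109: 53 each from B, D, E, F = 53*4 = 212 chips; eligible B, D, E, F
Layer 110-142: 33 each from B, D, E = 33*3 = 99 chips; eligible B, D, E
Layer 143-192: 50 each from B, D = 50*2 = 100 chips; eligible B, D

Pot 1: 300 chips, eligible: A, B, C, D, E, F
Pot 2: 30 chips, eligible: A, B, D, E, F
Pot 3: 212 chips, eligible: B, D, E, F
Pot 4: 99 chips, eligible: B, D, E
Pot 5: 100 chips, eligible: B, D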